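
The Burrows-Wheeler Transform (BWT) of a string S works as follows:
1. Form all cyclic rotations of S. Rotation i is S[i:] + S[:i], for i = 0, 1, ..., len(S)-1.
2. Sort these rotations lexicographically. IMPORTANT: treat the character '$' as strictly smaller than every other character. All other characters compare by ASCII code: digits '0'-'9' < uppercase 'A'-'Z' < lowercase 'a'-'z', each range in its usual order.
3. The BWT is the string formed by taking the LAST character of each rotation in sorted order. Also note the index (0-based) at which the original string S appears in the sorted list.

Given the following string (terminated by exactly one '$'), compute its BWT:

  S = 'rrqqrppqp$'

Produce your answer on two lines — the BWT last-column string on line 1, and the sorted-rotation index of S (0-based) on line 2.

All 10 rotations (rotation i = S[i:]+S[:i]):
  rot[0] = rrqqrppqp$
  rot[1] = rqqrppqp$r
  rot[2] = qqrppqp$rr
  rot[3] = qrppqp$rrq
  rot[4] = rppqp$rrqq
  rot[5] = ppqp$rrqqr
  rot[6] = pqp$rrqqrp
  rot[7] = qp$rrqqrpp
  rot[8] = p$rrqqrppq
  rot[9] = $rrqqrppqp
Sorted (with $ < everything):
  sorted[0] = $rrqqrppqp  (last char: 'p')
  sorted[1] = p$rrqqrppq  (last char: 'q')
  sorted[2] = ppqp$rrqqr  (last char: 'r')
  sorted[3] = pqp$rrqqrp  (last char: 'p')
  sorted[4] = qp$rrqqrpp  (last char: 'p')
  sorted[5] = qqrppqp$rr  (last char: 'r')
  sorted[6] = qrppqp$rrq  (last char: 'q')
  sorted[7] = rppqp$rrqq  (last char: 'q')
  sorted[8] = rqqrppqp$r  (last char: 'r')
  sorted[9] = rrqqrppqp$  (last char: '$')
Last column: pqrpprqqr$
Original string S is at sorted index 9

Answer: pqrpprqqr$
9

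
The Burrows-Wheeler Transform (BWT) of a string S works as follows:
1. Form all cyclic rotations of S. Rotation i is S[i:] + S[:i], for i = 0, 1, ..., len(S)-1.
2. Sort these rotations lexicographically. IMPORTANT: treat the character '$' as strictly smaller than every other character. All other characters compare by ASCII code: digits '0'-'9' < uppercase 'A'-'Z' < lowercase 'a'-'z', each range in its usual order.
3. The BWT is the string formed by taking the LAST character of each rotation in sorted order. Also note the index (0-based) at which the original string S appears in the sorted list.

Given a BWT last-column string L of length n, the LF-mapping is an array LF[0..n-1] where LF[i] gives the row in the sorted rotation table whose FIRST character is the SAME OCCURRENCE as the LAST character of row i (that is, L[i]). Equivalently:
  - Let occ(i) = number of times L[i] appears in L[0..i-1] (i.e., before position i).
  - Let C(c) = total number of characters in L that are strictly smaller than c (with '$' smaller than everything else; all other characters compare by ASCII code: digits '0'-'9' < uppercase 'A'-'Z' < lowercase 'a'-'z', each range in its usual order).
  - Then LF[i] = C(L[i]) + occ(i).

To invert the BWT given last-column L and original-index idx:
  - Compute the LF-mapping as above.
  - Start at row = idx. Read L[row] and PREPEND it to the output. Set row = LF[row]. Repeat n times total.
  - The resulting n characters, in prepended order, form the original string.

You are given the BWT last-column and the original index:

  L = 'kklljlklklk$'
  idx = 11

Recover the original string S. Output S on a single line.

Answer: llklkjkkllk$

Derivation:
LF mapping: 2 3 7 8 1 9 4 10 5 11 6 0
Walk LF starting at row 11, prepending L[row]:
  step 1: row=11, L[11]='$', prepend. Next row=LF[11]=0
  step 2: row=0, L[0]='k', prepend. Next row=LF[0]=2
  step 3: row=2, L[2]='l', prepend. Next row=LF[2]=7
  step 4: row=7, L[7]='l', prepend. Next row=LF[7]=10
  step 5: row=10, L[10]='k', prepend. Next row=LF[10]=6
  step 6: row=6, L[6]='k', prepend. Next row=LF[6]=4
  step 7: row=4, L[4]='j', prepend. Next row=LF[4]=1
  step 8: row=1, L[1]='k', prepend. Next row=LF[1]=3
  step 9: row=3, L[3]='l', prepend. Next row=LF[3]=8
  step 10: row=8, L[8]='k', prepend. Next row=LF[8]=5
  step 11: row=5, L[5]='l', prepend. Next row=LF[5]=9
  step 12: row=9, L[9]='l', prepend. Next row=LF[9]=11
Reversed output: llklkjkkllk$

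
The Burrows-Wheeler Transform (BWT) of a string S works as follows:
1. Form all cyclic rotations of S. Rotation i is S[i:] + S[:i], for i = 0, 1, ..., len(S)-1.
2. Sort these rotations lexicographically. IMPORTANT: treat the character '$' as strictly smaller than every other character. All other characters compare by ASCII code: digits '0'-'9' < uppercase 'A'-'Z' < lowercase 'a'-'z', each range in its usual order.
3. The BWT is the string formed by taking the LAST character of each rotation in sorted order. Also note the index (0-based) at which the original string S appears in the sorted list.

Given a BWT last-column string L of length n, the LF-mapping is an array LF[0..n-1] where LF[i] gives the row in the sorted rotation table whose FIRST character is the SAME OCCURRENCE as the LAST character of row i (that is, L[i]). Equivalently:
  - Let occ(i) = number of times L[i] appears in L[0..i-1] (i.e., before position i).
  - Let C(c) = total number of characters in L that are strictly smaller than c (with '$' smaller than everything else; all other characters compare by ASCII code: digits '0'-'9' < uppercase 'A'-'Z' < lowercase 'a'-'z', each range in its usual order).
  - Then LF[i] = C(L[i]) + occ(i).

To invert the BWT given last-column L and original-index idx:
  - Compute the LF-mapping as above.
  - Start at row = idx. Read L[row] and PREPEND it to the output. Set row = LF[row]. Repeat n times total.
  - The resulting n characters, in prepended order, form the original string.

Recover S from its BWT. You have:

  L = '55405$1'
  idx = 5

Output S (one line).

Answer: 504155$

Derivation:
LF mapping: 4 5 3 1 6 0 2
Walk LF starting at row 5, prepending L[row]:
  step 1: row=5, L[5]='$', prepend. Next row=LF[5]=0
  step 2: row=0, L[0]='5', prepend. Next row=LF[0]=4
  step 3: row=4, L[4]='5', prepend. Next row=LF[4]=6
  step 4: row=6, L[6]='1', prepend. Next row=LF[6]=2
  step 5: row=2, L[2]='4', prepend. Next row=LF[2]=3
  step 6: row=3, L[3]='0', prepend. Next row=LF[3]=1
  step 7: row=1, L[1]='5', prepend. Next row=LF[1]=5
Reversed output: 504155$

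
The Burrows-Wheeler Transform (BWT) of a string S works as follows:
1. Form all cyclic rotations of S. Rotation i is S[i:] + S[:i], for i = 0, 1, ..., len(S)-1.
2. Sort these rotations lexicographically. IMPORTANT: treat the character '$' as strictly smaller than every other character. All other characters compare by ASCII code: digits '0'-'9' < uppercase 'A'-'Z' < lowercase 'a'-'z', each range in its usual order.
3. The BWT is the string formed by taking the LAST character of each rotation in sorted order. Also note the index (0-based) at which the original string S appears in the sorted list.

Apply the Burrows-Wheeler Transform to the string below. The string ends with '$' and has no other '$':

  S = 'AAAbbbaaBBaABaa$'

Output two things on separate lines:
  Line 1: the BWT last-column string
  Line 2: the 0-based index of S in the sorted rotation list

Answer: a$AaAaBAaBaBbbbA
1

Derivation:
All 16 rotations (rotation i = S[i:]+S[:i]):
  rot[0] = AAAbbbaaBBaABaa$
  rot[1] = AAbbbaaBBaABaa$A
  rot[2] = AbbbaaBBaABaa$AA
  rot[3] = bbbaaBBaABaa$AAA
  rot[4] = bbaaBBaABaa$AAAb
  rot[5] = baaBBaABaa$AAAbb
  rot[6] = aaBBaABaa$AAAbbb
  rot[7] = aBBaABaa$AAAbbba
  rot[8] = BBaABaa$AAAbbbaa
  rot[9] = BaABaa$AAAbbbaaB
  rot[10] = aABaa$AAAbbbaaBB
  rot[11] = ABaa$AAAbbbaaBBa
  rot[12] = Baa$AAAbbbaaBBaA
  rot[13] = aa$AAAbbbaaBBaAB
  rot[14] = a$AAAbbbaaBBaABa
  rot[15] = $AAAbbbaaBBaABaa
Sorted (with $ < everything):
  sorted[0] = $AAAbbbaaBBaABaa  (last char: 'a')
  sorted[1] = AAAbbbaaBBaABaa$  (last char: '$')
  sorted[2] = AAbbbaaBBaABaa$A  (last char: 'A')
  sorted[3] = ABaa$AAAbbbaaBBa  (last char: 'a')
  sorted[4] = AbbbaaBBaABaa$AA  (last char: 'A')
  sorted[5] = BBaABaa$AAAbbbaa  (last char: 'a')
  sorted[6] = BaABaa$AAAbbbaaB  (last char: 'B')
  sorted[7] = Baa$AAAbbbaaBBaA  (last char: 'A')
  sorted[8] = a$AAAbbbaaBBaABa  (last char: 'a')
  sorted[9] = aABaa$AAAbbbaaBB  (last char: 'B')
  sorted[10] = aBBaABaa$AAAbbba  (last char: 'a')
  sorted[11] = aa$AAAbbbaaBBaAB  (last char: 'B')
  sorted[12] = aaBBaABaa$AAAbbb  (last char: 'b')
  sorted[13] = baaBBaABaa$AAAbb  (last char: 'b')
  sorted[14] = bbaaBBaABaa$AAAb  (last char: 'b')
  sorted[15] = bbbaaBBaABaa$AAA  (last char: 'A')
Last column: a$AaAaBAaBaBbbbA
Original string S is at sorted index 1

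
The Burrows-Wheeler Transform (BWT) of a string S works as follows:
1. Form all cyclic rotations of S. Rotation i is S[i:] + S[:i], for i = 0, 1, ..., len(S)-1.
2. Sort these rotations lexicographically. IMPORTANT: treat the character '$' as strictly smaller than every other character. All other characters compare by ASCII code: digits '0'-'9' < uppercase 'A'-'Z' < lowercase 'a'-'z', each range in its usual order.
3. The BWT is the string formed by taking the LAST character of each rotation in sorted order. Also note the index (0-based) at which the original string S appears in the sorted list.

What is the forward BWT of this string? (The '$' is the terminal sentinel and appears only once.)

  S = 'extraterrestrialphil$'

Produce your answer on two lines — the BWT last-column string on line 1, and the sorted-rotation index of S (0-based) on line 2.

All 21 rotations (rotation i = S[i:]+S[:i]):
  rot[0] = extraterrestrialphil$
  rot[1] = xtraterrestrialphil$e
  rot[2] = traterrestrialphil$ex
  rot[3] = raterrestrialphil$ext
  rot[4] = aterrestrialphil$extr
  rot[5] = terrestrialphil$extra
  rot[6] = errestrialphil$extrat
  rot[7] = rrestrialphil$extrate
  rot[8] = restrialphil$extrater
  rot[9] = estrialphil$extraterr
  rot[10] = strialphil$extraterre
  rot[11] = trialphil$extraterres
  rot[12] = rialphil$extraterrest
  rot[13] = ialphil$extraterrestr
  rot[14] = alphil$extraterrestri
  rot[15] = lphil$extraterrestria
  rot[16] = phil$extraterrestrial
  rot[17] = hil$extraterrestrialp
  rot[18] = il$extraterrestrialph
  rot[19] = l$extraterrestrialphi
  rot[20] = $extraterrestrialphil
Sorted (with $ < everything):
  sorted[0] = $extraterrestrialphil  (last char: 'l')
  sorted[1] = alphil$extraterrestri  (last char: 'i')
  sorted[2] = aterrestrialphil$extr  (last char: 'r')
  sorted[3] = errestrialphil$extrat  (last char: 't')
  sorted[4] = estrialphil$extraterr  (last char: 'r')
  sorted[5] = extraterrestrialphil$  (last char: '$')
  sorted[6] = hil$extraterrestrialp  (last char: 'p')
  sorted[7] = ialphil$extraterrestr  (last char: 'r')
  sorted[8] = il$extraterrestrialph  (last char: 'h')
  sorted[9] = l$extraterrestrialphi  (last char: 'i')
  sorted[10] = lphil$extraterrestria  (last char: 'a')
  sorted[11] = phil$extraterrestrial  (last char: 'l')
  sorted[12] = raterrestrialphil$ext  (last char: 't')
  sorted[13] = restrialphil$extrater  (last char: 'r')
  sorted[14] = rialphil$extraterrest  (last char: 't')
  sorted[15] = rrestrialphil$extrate  (last char: 'e')
  sorted[16] = strialphil$extraterre  (last char: 'e')
  sorted[17] = terrestrialphil$extra  (last char: 'a')
  sorted[18] = traterrestrialphil$ex  (last char: 'x')
  sorted[19] = trialphil$extraterres  (last char: 's')
  sorted[20] = xtraterrestrialphil$e  (last char: 'e')
Last column: lirtr$prhialtrteeaxse
Original string S is at sorted index 5

Answer: lirtr$prhialtrteeaxse
5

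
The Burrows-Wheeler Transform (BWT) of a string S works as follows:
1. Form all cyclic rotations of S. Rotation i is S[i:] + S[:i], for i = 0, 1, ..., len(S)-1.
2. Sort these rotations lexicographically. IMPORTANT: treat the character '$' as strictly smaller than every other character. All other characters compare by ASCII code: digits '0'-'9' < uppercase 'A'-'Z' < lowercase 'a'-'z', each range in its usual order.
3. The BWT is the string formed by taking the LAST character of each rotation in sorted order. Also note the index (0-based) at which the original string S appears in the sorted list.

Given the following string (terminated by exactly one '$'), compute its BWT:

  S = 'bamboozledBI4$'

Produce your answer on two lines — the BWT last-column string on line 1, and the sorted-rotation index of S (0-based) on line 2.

Answer: 4IdBb$melzaboo
5

Derivation:
All 14 rotations (rotation i = S[i:]+S[:i]):
  rot[0] = bamboozledBI4$
  rot[1] = amboozledBI4$b
  rot[2] = mboozledBI4$ba
  rot[3] = boozledBI4$bam
  rot[4] = oozledBI4$bamb
  rot[5] = ozledBI4$bambo
  rot[6] = zledBI4$bamboo
  rot[7] = ledBI4$bambooz
  rot[8] = edBI4$bamboozl
  rot[9] = dBI4$bamboozle
  rot[10] = BI4$bamboozled
  rot[11] = I4$bamboozledB
  rot[12] = 4$bamboozledBI
  rot[13] = $bamboozledBI4
Sorted (with $ < everything):
  sorted[0] = $bamboozledBI4  (last char: '4')
  sorted[1] = 4$bamboozledBI  (last char: 'I')
  sorted[2] = BI4$bamboozled  (last char: 'd')
  sorted[3] = I4$bamboozledB  (last char: 'B')
  sorted[4] = amboozledBI4$b  (last char: 'b')
  sorted[5] = bamboozledBI4$  (last char: '$')
  sorted[6] = boozledBI4$bam  (last char: 'm')
  sorted[7] = dBI4$bamboozle  (last char: 'e')
  sorted[8] = edBI4$bamboozl  (last char: 'l')
  sorted[9] = ledBI4$bambooz  (last char: 'z')
  sorted[10] = mboozledBI4$ba  (last char: 'a')
  sorted[11] = oozledBI4$bamb  (last char: 'b')
  sorted[12] = ozledBI4$bambo  (last char: 'o')
  sorted[13] = zledBI4$bamboo  (last char: 'o')
Last column: 4IdBb$melzaboo
Original string S is at sorted index 5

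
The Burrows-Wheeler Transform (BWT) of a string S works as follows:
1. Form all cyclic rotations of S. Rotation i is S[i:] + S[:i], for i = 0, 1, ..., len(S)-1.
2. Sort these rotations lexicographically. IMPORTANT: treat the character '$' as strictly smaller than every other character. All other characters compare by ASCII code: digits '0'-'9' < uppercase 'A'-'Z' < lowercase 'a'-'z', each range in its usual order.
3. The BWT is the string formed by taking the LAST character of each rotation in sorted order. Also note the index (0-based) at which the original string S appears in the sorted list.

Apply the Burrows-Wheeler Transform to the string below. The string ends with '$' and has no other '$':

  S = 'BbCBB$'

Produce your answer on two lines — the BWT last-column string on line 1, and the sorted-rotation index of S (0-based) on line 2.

Answer: BBC$bB
3

Derivation:
All 6 rotations (rotation i = S[i:]+S[:i]):
  rot[0] = BbCBB$
  rot[1] = bCBB$B
  rot[2] = CBB$Bb
  rot[3] = BB$BbC
  rot[4] = B$BbCB
  rot[5] = $BbCBB
Sorted (with $ < everything):
  sorted[0] = $BbCBB  (last char: 'B')
  sorted[1] = B$BbCB  (last char: 'B')
  sorted[2] = BB$BbC  (last char: 'C')
  sorted[3] = BbCBB$  (last char: '$')
  sorted[4] = CBB$Bb  (last char: 'b')
  sorted[5] = bCBB$B  (last char: 'B')
Last column: BBC$bB
Original string S is at sorted index 3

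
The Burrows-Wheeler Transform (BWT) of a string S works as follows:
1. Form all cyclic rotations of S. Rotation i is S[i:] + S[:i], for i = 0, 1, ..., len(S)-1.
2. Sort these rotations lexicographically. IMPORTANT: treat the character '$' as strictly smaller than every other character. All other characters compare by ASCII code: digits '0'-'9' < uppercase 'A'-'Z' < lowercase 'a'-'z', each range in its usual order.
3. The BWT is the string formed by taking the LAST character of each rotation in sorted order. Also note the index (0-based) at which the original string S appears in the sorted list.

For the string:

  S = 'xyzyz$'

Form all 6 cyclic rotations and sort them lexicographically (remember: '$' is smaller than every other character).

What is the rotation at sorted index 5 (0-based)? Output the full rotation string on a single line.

All 6 rotations (rotation i = S[i:]+S[:i]):
  rot[0] = xyzyz$
  rot[1] = yzyz$x
  rot[2] = zyz$xy
  rot[3] = yz$xyz
  rot[4] = z$xyzy
  rot[5] = $xyzyz
Sorted (with $ < everything):
  sorted[0] = $xyzyz
  sorted[1] = xyzyz$
  sorted[2] = yz$xyz
  sorted[3] = yzyz$x
  sorted[4] = z$xyzy
  sorted[5] = zyz$xy
sorted[5] = zyz$xy

Answer: zyz$xy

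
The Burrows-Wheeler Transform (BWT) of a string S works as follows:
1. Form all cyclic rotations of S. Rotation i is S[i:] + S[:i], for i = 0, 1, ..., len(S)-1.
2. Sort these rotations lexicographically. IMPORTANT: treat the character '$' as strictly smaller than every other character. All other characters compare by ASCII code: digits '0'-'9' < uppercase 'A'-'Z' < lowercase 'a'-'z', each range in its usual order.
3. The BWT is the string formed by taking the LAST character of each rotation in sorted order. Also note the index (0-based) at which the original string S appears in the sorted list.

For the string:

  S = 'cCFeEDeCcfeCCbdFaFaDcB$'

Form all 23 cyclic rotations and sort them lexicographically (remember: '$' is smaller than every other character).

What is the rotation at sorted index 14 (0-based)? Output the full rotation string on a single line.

All 23 rotations (rotation i = S[i:]+S[:i]):
  rot[0] = cCFeEDeCcfeCCbdFaFaDcB$
  rot[1] = CFeEDeCcfeCCbdFaFaDcB$c
  rot[2] = FeEDeCcfeCCbdFaFaDcB$cC
  rot[3] = eEDeCcfeCCbdFaFaDcB$cCF
  rot[4] = EDeCcfeCCbdFaFaDcB$cCFe
  rot[5] = DeCcfeCCbdFaFaDcB$cCFeE
  rot[6] = eCcfeCCbdFaFaDcB$cCFeED
  rot[7] = CcfeCCbdFaFaDcB$cCFeEDe
  rot[8] = cfeCCbdFaFaDcB$cCFeEDeC
  rot[9] = feCCbdFaFaDcB$cCFeEDeCc
  rot[10] = eCCbdFaFaDcB$cCFeEDeCcf
  rot[11] = CCbdFaFaDcB$cCFeEDeCcfe
  rot[12] = CbdFaFaDcB$cCFeEDeCcfeC
  rot[13] = bdFaFaDcB$cCFeEDeCcfeCC
  rot[14] = dFaFaDcB$cCFeEDeCcfeCCb
  rot[15] = FaFaDcB$cCFeEDeCcfeCCbd
  rot[16] = aFaDcB$cCFeEDeCcfeCCbdF
  rot[17] = FaDcB$cCFeEDeCcfeCCbdFa
  rot[18] = aDcB$cCFeEDeCcfeCCbdFaF
  rot[19] = DcB$cCFeEDeCcfeCCbdFaFa
  rot[20] = cB$cCFeEDeCcfeCCbdFaFaD
  rot[21] = B$cCFeEDeCcfeCCbdFaFaDc
  rot[22] = $cCFeEDeCcfeCCbdFaFaDcB
Sorted (with $ < everything):
  sorted[0] = $cCFeEDeCcfeCCbdFaFaDcB
  sorted[1] = B$cCFeEDeCcfeCCbdFaFaDc
  sorted[2] = CCbdFaFaDcB$cCFeEDeCcfe
  sorted[3] = CFeEDeCcfeCCbdFaFaDcB$c
  sorted[4] = CbdFaFaDcB$cCFeEDeCcfeC
  sorted[5] = CcfeCCbdFaFaDcB$cCFeEDe
  sorted[6] = DcB$cCFeEDeCcfeCCbdFaFa
  sorted[7] = DeCcfeCCbdFaFaDcB$cCFeE
  sorted[8] = EDeCcfeCCbdFaFaDcB$cCFe
  sorted[9] = FaDcB$cCFeEDeCcfeCCbdFa
  sorted[10] = FaFaDcB$cCFeEDeCcfeCCbd
  sorted[11] = FeEDeCcfeCCbdFaFaDcB$cC
  sorted[12] = aDcB$cCFeEDeCcfeCCbdFaF
  sorted[13] = aFaDcB$cCFeEDeCcfeCCbdF
  sorted[14] = bdFaFaDcB$cCFeEDeCcfeCC
  sorted[15] = cB$cCFeEDeCcfeCCbdFaFaD
  sorted[16] = cCFeEDeCcfeCCbdFaFaDcB$
  sorted[17] = cfeCCbdFaFaDcB$cCFeEDeC
  sorted[18] = dFaFaDcB$cCFeEDeCcfeCCb
  sorted[19] = eCCbdFaFaDcB$cCFeEDeCcf
  sorted[20] = eCcfeCCbdFaFaDcB$cCFeED
  sorted[21] = eEDeCcfeCCbdFaFaDcB$cCF
  sorted[22] = feCCbdFaFaDcB$cCFeEDeCc
sorted[14] = bdFaFaDcB$cCFeEDeCcfeCC

Answer: bdFaFaDcB$cCFeEDeCcfeCC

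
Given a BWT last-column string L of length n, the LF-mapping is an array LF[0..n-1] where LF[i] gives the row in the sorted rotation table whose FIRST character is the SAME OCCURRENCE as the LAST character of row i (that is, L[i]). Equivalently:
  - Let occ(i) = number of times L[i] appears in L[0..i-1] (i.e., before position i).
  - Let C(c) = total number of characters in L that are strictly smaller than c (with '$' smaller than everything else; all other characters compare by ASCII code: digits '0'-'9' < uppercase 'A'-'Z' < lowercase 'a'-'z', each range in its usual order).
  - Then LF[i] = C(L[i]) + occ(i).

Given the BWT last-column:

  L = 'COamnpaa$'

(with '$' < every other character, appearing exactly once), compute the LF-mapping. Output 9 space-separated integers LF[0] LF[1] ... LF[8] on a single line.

Answer: 1 2 3 6 7 8 4 5 0

Derivation:
Char counts: '$':1, 'C':1, 'O':1, 'a':3, 'm':1, 'n':1, 'p':1
C (first-col start): C('$')=0, C('C')=1, C('O')=2, C('a')=3, C('m')=6, C('n')=7, C('p')=8
L[0]='C': occ=0, LF[0]=C('C')+0=1+0=1
L[1]='O': occ=0, LF[1]=C('O')+0=2+0=2
L[2]='a': occ=0, LF[2]=C('a')+0=3+0=3
L[3]='m': occ=0, LF[3]=C('m')+0=6+0=6
L[4]='n': occ=0, LF[4]=C('n')+0=7+0=7
L[5]='p': occ=0, LF[5]=C('p')+0=8+0=8
L[6]='a': occ=1, LF[6]=C('a')+1=3+1=4
L[7]='a': occ=2, LF[7]=C('a')+2=3+2=5
L[8]='$': occ=0, LF[8]=C('$')+0=0+0=0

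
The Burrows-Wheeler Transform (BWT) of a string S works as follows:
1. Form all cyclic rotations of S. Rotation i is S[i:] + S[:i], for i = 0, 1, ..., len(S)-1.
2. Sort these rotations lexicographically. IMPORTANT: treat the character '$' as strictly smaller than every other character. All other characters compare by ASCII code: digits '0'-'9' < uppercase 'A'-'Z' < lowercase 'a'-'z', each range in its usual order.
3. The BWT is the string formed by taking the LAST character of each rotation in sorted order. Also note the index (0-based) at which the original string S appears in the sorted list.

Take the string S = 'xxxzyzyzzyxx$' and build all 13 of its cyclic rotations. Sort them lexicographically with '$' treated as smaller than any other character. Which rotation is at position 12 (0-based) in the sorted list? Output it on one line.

Answer: zzyxx$xxxzyzy

Derivation:
All 13 rotations (rotation i = S[i:]+S[:i]):
  rot[0] = xxxzyzyzzyxx$
  rot[1] = xxzyzyzzyxx$x
  rot[2] = xzyzyzzyxx$xx
  rot[3] = zyzyzzyxx$xxx
  rot[4] = yzyzzyxx$xxxz
  rot[5] = zyzzyxx$xxxzy
  rot[6] = yzzyxx$xxxzyz
  rot[7] = zzyxx$xxxzyzy
  rot[8] = zyxx$xxxzyzyz
  rot[9] = yxx$xxxzyzyzz
  rot[10] = xx$xxxzyzyzzy
  rot[11] = x$xxxzyzyzzyx
  rot[12] = $xxxzyzyzzyxx
Sorted (with $ < everything):
  sorted[0] = $xxxzyzyzzyxx
  sorted[1] = x$xxxzyzyzzyx
  sorted[2] = xx$xxxzyzyzzy
  sorted[3] = xxxzyzyzzyxx$
  sorted[4] = xxzyzyzzyxx$x
  sorted[5] = xzyzyzzyxx$xx
  sorted[6] = yxx$xxxzyzyzz
  sorted[7] = yzyzzyxx$xxxz
  sorted[8] = yzzyxx$xxxzyz
  sorted[9] = zyxx$xxxzyzyz
  sorted[10] = zyzyzzyxx$xxx
  sorted[11] = zyzzyxx$xxxzy
  sorted[12] = zzyxx$xxxzyzy
sorted[12] = zzyxx$xxxzyzy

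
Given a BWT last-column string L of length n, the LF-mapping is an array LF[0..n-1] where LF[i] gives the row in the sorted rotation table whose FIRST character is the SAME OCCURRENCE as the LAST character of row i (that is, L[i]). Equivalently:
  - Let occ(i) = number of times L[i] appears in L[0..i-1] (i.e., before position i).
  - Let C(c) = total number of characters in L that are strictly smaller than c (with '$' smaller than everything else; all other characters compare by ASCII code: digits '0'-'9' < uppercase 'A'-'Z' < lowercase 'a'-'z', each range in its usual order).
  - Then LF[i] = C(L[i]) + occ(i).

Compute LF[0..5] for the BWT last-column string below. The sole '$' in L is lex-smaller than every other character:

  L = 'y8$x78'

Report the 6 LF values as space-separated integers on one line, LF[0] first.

Answer: 5 2 0 4 1 3

Derivation:
Char counts: '$':1, '7':1, '8':2, 'x':1, 'y':1
C (first-col start): C('$')=0, C('7')=1, C('8')=2, C('x')=4, C('y')=5
L[0]='y': occ=0, LF[0]=C('y')+0=5+0=5
L[1]='8': occ=0, LF[1]=C('8')+0=2+0=2
L[2]='$': occ=0, LF[2]=C('$')+0=0+0=0
L[3]='x': occ=0, LF[3]=C('x')+0=4+0=4
L[4]='7': occ=0, LF[4]=C('7')+0=1+0=1
L[5]='8': occ=1, LF[5]=C('8')+1=2+1=3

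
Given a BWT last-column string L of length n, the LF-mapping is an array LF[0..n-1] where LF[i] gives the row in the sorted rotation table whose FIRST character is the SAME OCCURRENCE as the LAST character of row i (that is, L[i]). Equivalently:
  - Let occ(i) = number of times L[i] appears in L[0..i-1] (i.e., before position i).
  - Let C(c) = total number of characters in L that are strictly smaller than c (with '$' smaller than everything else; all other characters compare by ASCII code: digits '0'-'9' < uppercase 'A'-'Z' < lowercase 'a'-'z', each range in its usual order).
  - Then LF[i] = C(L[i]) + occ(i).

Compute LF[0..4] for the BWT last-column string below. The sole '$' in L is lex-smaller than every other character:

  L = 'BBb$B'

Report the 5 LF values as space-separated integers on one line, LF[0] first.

Char counts: '$':1, 'B':3, 'b':1
C (first-col start): C('$')=0, C('B')=1, C('b')=4
L[0]='B': occ=0, LF[0]=C('B')+0=1+0=1
L[1]='B': occ=1, LF[1]=C('B')+1=1+1=2
L[2]='b': occ=0, LF[2]=C('b')+0=4+0=4
L[3]='$': occ=0, LF[3]=C('$')+0=0+0=0
L[4]='B': occ=2, LF[4]=C('B')+2=1+2=3

Answer: 1 2 4 0 3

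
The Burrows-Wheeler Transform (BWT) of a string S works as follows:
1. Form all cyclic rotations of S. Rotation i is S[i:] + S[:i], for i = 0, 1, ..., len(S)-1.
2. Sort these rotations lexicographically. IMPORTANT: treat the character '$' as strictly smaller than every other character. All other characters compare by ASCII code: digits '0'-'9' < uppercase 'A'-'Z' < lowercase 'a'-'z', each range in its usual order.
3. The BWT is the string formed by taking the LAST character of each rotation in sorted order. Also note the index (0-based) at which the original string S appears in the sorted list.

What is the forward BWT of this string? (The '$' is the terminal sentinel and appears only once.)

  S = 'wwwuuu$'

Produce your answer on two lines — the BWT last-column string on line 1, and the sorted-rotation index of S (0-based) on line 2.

All 7 rotations (rotation i = S[i:]+S[:i]):
  rot[0] = wwwuuu$
  rot[1] = wwuuu$w
  rot[2] = wuuu$ww
  rot[3] = uuu$www
  rot[4] = uu$wwwu
  rot[5] = u$wwwuu
  rot[6] = $wwwuuu
Sorted (with $ < everything):
  sorted[0] = $wwwuuu  (last char: 'u')
  sorted[1] = u$wwwuu  (last char: 'u')
  sorted[2] = uu$wwwu  (last char: 'u')
  sorted[3] = uuu$www  (last char: 'w')
  sorted[4] = wuuu$ww  (last char: 'w')
  sorted[5] = wwuuu$w  (last char: 'w')
  sorted[6] = wwwuuu$  (last char: '$')
Last column: uuuwww$
Original string S is at sorted index 6

Answer: uuuwww$
6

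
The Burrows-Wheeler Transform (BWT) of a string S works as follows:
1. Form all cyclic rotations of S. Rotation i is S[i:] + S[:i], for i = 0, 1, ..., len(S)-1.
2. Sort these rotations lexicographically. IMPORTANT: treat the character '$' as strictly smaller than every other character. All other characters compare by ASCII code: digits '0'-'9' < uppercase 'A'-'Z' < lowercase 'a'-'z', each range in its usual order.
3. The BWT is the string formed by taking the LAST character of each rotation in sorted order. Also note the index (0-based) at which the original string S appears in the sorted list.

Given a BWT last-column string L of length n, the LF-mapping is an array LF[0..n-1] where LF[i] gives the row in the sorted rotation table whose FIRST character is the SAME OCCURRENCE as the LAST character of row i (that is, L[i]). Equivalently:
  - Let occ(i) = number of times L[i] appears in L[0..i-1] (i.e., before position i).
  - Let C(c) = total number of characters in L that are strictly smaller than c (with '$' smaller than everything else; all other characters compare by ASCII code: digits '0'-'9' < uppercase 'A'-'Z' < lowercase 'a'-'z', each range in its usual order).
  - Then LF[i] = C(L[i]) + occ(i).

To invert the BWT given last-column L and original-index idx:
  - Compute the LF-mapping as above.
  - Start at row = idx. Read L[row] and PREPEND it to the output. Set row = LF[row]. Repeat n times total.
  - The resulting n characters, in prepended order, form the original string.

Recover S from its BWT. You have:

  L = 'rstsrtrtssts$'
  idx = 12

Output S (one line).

Answer: ttsrsststrsr$

Derivation:
LF mapping: 1 4 9 5 2 10 3 11 6 7 12 8 0
Walk LF starting at row 12, prepending L[row]:
  step 1: row=12, L[12]='$', prepend. Next row=LF[12]=0
  step 2: row=0, L[0]='r', prepend. Next row=LF[0]=1
  step 3: row=1, L[1]='s', prepend. Next row=LF[1]=4
  step 4: row=4, L[4]='r', prepend. Next row=LF[4]=2
  step 5: row=2, L[2]='t', prepend. Next row=LF[2]=9
  step 6: row=9, L[9]='s', prepend. Next row=LF[9]=7
  step 7: row=7, L[7]='t', prepend. Next row=LF[7]=11
  step 8: row=11, L[11]='s', prepend. Next row=LF[11]=8
  step 9: row=8, L[8]='s', prepend. Next row=LF[8]=6
  step 10: row=6, L[6]='r', prepend. Next row=LF[6]=3
  step 11: row=3, L[3]='s', prepend. Next row=LF[3]=5
  step 12: row=5, L[5]='t', prepend. Next row=LF[5]=10
  step 13: row=10, L[10]='t', prepend. Next row=LF[10]=12
Reversed output: ttsrsststrsr$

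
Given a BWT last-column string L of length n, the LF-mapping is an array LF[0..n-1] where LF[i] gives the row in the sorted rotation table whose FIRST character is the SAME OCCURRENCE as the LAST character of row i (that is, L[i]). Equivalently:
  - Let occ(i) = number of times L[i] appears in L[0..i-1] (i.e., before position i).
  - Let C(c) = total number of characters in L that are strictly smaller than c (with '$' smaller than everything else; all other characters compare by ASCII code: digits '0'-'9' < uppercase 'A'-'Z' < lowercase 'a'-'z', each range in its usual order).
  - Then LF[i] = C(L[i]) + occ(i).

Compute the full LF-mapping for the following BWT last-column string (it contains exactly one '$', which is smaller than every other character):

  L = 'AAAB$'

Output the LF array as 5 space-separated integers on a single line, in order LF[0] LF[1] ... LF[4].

Answer: 1 2 3 4 0

Derivation:
Char counts: '$':1, 'A':3, 'B':1
C (first-col start): C('$')=0, C('A')=1, C('B')=4
L[0]='A': occ=0, LF[0]=C('A')+0=1+0=1
L[1]='A': occ=1, LF[1]=C('A')+1=1+1=2
L[2]='A': occ=2, LF[2]=C('A')+2=1+2=3
L[3]='B': occ=0, LF[3]=C('B')+0=4+0=4
L[4]='$': occ=0, LF[4]=C('$')+0=0+0=0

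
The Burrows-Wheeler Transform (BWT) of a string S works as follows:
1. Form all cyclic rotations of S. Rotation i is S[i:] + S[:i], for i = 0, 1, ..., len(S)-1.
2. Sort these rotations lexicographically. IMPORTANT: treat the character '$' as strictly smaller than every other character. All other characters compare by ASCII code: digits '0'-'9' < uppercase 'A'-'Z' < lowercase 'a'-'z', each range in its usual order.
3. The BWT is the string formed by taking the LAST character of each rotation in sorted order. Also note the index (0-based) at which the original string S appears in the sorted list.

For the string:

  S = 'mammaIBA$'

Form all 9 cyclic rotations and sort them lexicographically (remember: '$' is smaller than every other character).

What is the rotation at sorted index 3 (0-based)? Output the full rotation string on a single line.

Answer: IBA$mamma

Derivation:
All 9 rotations (rotation i = S[i:]+S[:i]):
  rot[0] = mammaIBA$
  rot[1] = ammaIBA$m
  rot[2] = mmaIBA$ma
  rot[3] = maIBA$mam
  rot[4] = aIBA$mamm
  rot[5] = IBA$mamma
  rot[6] = BA$mammaI
  rot[7] = A$mammaIB
  rot[8] = $mammaIBA
Sorted (with $ < everything):
  sorted[0] = $mammaIBA
  sorted[1] = A$mammaIB
  sorted[2] = BA$mammaI
  sorted[3] = IBA$mamma
  sorted[4] = aIBA$mamm
  sorted[5] = ammaIBA$m
  sorted[6] = maIBA$mam
  sorted[7] = mammaIBA$
  sorted[8] = mmaIBA$ma
sorted[3] = IBA$mamma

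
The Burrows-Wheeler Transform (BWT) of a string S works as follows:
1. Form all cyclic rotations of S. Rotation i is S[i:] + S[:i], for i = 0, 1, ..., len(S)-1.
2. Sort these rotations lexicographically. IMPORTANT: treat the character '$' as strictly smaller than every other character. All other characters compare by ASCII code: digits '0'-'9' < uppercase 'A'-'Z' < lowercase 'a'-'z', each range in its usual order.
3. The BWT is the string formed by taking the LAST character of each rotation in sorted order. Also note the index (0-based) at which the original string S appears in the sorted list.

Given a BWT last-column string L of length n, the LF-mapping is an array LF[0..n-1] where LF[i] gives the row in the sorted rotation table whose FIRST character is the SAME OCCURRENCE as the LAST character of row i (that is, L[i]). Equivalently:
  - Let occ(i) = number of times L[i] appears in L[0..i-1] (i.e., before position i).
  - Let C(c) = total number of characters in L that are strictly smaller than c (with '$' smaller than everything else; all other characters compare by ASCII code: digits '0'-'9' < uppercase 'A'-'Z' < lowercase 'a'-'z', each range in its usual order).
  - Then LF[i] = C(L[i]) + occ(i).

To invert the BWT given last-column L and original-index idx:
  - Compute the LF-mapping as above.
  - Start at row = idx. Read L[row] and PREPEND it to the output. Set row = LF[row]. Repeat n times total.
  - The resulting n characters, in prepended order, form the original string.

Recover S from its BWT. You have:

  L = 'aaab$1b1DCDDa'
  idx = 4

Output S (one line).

LF mapping: 7 8 9 11 0 1 12 2 4 3 5 6 10
Walk LF starting at row 4, prepending L[row]:
  step 1: row=4, L[4]='$', prepend. Next row=LF[4]=0
  step 2: row=0, L[0]='a', prepend. Next row=LF[0]=7
  step 3: row=7, L[7]='1', prepend. Next row=LF[7]=2
  step 4: row=2, L[2]='a', prepend. Next row=LF[2]=9
  step 5: row=9, L[9]='C', prepend. Next row=LF[9]=3
  step 6: row=3, L[3]='b', prepend. Next row=LF[3]=11
  step 7: row=11, L[11]='D', prepend. Next row=LF[11]=6
  step 8: row=6, L[6]='b', prepend. Next row=LF[6]=12
  step 9: row=12, L[12]='a', prepend. Next row=LF[12]=10
  step 10: row=10, L[10]='D', prepend. Next row=LF[10]=5
  step 11: row=5, L[5]='1', prepend. Next row=LF[5]=1
  step 12: row=1, L[1]='a', prepend. Next row=LF[1]=8
  step 13: row=8, L[8]='D', prepend. Next row=LF[8]=4
Reversed output: Da1DabDbCa1a$

Answer: Da1DabDbCa1a$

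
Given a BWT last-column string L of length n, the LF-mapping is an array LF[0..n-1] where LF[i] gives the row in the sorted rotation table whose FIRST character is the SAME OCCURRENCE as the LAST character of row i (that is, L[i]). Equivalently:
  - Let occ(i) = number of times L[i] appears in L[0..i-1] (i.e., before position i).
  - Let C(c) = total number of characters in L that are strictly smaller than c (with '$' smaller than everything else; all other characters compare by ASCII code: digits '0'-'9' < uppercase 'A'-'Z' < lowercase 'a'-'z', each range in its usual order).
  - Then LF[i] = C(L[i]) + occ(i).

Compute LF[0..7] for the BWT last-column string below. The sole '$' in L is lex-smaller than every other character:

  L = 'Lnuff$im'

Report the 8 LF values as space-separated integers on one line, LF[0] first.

Answer: 1 6 7 2 3 0 4 5

Derivation:
Char counts: '$':1, 'L':1, 'f':2, 'i':1, 'm':1, 'n':1, 'u':1
C (first-col start): C('$')=0, C('L')=1, C('f')=2, C('i')=4, C('m')=5, C('n')=6, C('u')=7
L[0]='L': occ=0, LF[0]=C('L')+0=1+0=1
L[1]='n': occ=0, LF[1]=C('n')+0=6+0=6
L[2]='u': occ=0, LF[2]=C('u')+0=7+0=7
L[3]='f': occ=0, LF[3]=C('f')+0=2+0=2
L[4]='f': occ=1, LF[4]=C('f')+1=2+1=3
L[5]='$': occ=0, LF[5]=C('$')+0=0+0=0
L[6]='i': occ=0, LF[6]=C('i')+0=4+0=4
L[7]='m': occ=0, LF[7]=C('m')+0=5+0=5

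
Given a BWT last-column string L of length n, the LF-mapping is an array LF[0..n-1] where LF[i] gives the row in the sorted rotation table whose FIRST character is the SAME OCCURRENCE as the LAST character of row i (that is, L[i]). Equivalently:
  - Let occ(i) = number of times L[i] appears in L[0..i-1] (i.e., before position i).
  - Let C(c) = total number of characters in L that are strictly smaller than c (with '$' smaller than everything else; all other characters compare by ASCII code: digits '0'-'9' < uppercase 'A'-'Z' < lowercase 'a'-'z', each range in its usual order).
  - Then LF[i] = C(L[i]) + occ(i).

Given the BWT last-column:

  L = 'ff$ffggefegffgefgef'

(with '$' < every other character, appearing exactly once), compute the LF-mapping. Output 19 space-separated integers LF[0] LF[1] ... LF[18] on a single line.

Answer: 5 6 0 7 8 14 15 1 9 2 16 10 11 17 3 12 18 4 13

Derivation:
Char counts: '$':1, 'e':4, 'f':9, 'g':5
C (first-col start): C('$')=0, C('e')=1, C('f')=5, C('g')=14
L[0]='f': occ=0, LF[0]=C('f')+0=5+0=5
L[1]='f': occ=1, LF[1]=C('f')+1=5+1=6
L[2]='$': occ=0, LF[2]=C('$')+0=0+0=0
L[3]='f': occ=2, LF[3]=C('f')+2=5+2=7
L[4]='f': occ=3, LF[4]=C('f')+3=5+3=8
L[5]='g': occ=0, LF[5]=C('g')+0=14+0=14
L[6]='g': occ=1, LF[6]=C('g')+1=14+1=15
L[7]='e': occ=0, LF[7]=C('e')+0=1+0=1
L[8]='f': occ=4, LF[8]=C('f')+4=5+4=9
L[9]='e': occ=1, LF[9]=C('e')+1=1+1=2
L[10]='g': occ=2, LF[10]=C('g')+2=14+2=16
L[11]='f': occ=5, LF[11]=C('f')+5=5+5=10
L[12]='f': occ=6, LF[12]=C('f')+6=5+6=11
L[13]='g': occ=3, LF[13]=C('g')+3=14+3=17
L[14]='e': occ=2, LF[14]=C('e')+2=1+2=3
L[15]='f': occ=7, LF[15]=C('f')+7=5+7=12
L[16]='g': occ=4, LF[16]=C('g')+4=14+4=18
L[17]='e': occ=3, LF[17]=C('e')+3=1+3=4
L[18]='f': occ=8, LF[18]=C('f')+8=5+8=13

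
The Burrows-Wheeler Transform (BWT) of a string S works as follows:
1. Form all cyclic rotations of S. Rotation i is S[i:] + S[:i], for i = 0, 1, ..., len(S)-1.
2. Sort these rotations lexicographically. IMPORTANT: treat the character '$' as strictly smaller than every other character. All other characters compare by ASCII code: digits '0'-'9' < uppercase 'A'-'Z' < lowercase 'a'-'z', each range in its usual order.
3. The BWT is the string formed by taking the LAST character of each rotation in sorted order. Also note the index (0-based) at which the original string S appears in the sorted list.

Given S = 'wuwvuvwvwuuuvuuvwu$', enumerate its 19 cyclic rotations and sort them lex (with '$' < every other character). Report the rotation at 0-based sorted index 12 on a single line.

Answer: vwuuuvuuvwu$wuwvuvw

Derivation:
All 19 rotations (rotation i = S[i:]+S[:i]):
  rot[0] = wuwvuvwvwuuuvuuvwu$
  rot[1] = uwvuvwvwuuuvuuvwu$w
  rot[2] = wvuvwvwuuuvuuvwu$wu
  rot[3] = vuvwvwuuuvuuvwu$wuw
  rot[4] = uvwvwuuuvuuvwu$wuwv
  rot[5] = vwvwuuuvuuvwu$wuwvu
  rot[6] = wvwuuuvuuvwu$wuwvuv
  rot[7] = vwuuuvuuvwu$wuwvuvw
  rot[8] = wuuuvuuvwu$wuwvuvwv
  rot[9] = uuuvuuvwu$wuwvuvwvw
  rot[10] = uuvuuvwu$wuwvuvwvwu
  rot[11] = uvuuvwu$wuwvuvwvwuu
  rot[12] = vuuvwu$wuwvuvwvwuuu
  rot[13] = uuvwu$wuwvuvwvwuuuv
  rot[14] = uvwu$wuwvuvwvwuuuvu
  rot[15] = vwu$wuwvuvwvwuuuvuu
  rot[16] = wu$wuwvuvwvwuuuvuuv
  rot[17] = u$wuwvuvwvwuuuvuuvw
  rot[18] = $wuwvuvwvwuuuvuuvwu
Sorted (with $ < everything):
  sorted[0] = $wuwvuvwvwuuuvuuvwu
  sorted[1] = u$wuwvuvwvwuuuvuuvw
  sorted[2] = uuuvuuvwu$wuwvuvwvw
  sorted[3] = uuvuuvwu$wuwvuvwvwu
  sorted[4] = uuvwu$wuwvuvwvwuuuv
  sorted[5] = uvuuvwu$wuwvuvwvwuu
  sorted[6] = uvwu$wuwvuvwvwuuuvu
  sorted[7] = uvwvwuuuvuuvwu$wuwv
  sorted[8] = uwvuvwvwuuuvuuvwu$w
  sorted[9] = vuuvwu$wuwvuvwvwuuu
  sorted[10] = vuvwvwuuuvuuvwu$wuw
  sorted[11] = vwu$wuwvuvwvwuuuvuu
  sorted[12] = vwuuuvuuvwu$wuwvuvw
  sorted[13] = vwvwuuuvuuvwu$wuwvu
  sorted[14] = wu$wuwvuvwvwuuuvuuv
  sorted[15] = wuuuvuuvwu$wuwvuvwv
  sorted[16] = wuwvuvwvwuuuvuuvwu$
  sorted[17] = wvuvwvwuuuvuuvwu$wu
  sorted[18] = wvwuuuvuuvwu$wuwvuv
sorted[12] = vwuuuvuuvwu$wuwvuvw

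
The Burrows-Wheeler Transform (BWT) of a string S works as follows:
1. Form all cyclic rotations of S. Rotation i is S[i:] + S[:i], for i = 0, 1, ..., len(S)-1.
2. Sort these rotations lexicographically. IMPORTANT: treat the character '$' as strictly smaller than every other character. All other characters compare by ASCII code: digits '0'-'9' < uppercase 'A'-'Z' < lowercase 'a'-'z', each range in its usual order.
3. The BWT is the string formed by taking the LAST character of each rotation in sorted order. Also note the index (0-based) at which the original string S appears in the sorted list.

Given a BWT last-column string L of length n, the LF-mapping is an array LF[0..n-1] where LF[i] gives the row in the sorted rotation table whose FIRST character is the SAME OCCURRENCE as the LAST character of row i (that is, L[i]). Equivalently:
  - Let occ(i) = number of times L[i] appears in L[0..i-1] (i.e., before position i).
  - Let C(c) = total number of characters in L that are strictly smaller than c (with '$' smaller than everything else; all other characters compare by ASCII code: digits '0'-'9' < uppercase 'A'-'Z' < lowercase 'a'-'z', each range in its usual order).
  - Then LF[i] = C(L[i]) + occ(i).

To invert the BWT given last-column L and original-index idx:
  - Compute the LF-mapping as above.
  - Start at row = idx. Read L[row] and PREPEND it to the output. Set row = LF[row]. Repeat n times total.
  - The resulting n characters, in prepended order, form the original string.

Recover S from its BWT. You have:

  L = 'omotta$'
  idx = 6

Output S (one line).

Answer: tomato$

Derivation:
LF mapping: 3 2 4 5 6 1 0
Walk LF starting at row 6, prepending L[row]:
  step 1: row=6, L[6]='$', prepend. Next row=LF[6]=0
  step 2: row=0, L[0]='o', prepend. Next row=LF[0]=3
  step 3: row=3, L[3]='t', prepend. Next row=LF[3]=5
  step 4: row=5, L[5]='a', prepend. Next row=LF[5]=1
  step 5: row=1, L[1]='m', prepend. Next row=LF[1]=2
  step 6: row=2, L[2]='o', prepend. Next row=LF[2]=4
  step 7: row=4, L[4]='t', prepend. Next row=LF[4]=6
Reversed output: tomato$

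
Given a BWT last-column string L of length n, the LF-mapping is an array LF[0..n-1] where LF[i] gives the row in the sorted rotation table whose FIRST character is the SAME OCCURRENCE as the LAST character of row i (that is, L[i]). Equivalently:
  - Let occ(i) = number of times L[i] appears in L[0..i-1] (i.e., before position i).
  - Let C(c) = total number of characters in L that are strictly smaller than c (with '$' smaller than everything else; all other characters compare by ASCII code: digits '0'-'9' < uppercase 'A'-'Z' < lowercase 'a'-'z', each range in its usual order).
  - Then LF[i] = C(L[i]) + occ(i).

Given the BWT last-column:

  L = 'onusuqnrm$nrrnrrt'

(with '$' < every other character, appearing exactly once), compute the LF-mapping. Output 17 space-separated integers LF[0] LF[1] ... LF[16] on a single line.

Char counts: '$':1, 'm':1, 'n':4, 'o':1, 'q':1, 'r':5, 's':1, 't':1, 'u':2
C (first-col start): C('$')=0, C('m')=1, C('n')=2, C('o')=6, C('q')=7, C('r')=8, C('s')=13, C('t')=14, C('u')=15
L[0]='o': occ=0, LF[0]=C('o')+0=6+0=6
L[1]='n': occ=0, LF[1]=C('n')+0=2+0=2
L[2]='u': occ=0, LF[2]=C('u')+0=15+0=15
L[3]='s': occ=0, LF[3]=C('s')+0=13+0=13
L[4]='u': occ=1, LF[4]=C('u')+1=15+1=16
L[5]='q': occ=0, LF[5]=C('q')+0=7+0=7
L[6]='n': occ=1, LF[6]=C('n')+1=2+1=3
L[7]='r': occ=0, LF[7]=C('r')+0=8+0=8
L[8]='m': occ=0, LF[8]=C('m')+0=1+0=1
L[9]='$': occ=0, LF[9]=C('$')+0=0+0=0
L[10]='n': occ=2, LF[10]=C('n')+2=2+2=4
L[11]='r': occ=1, LF[11]=C('r')+1=8+1=9
L[12]='r': occ=2, LF[12]=C('r')+2=8+2=10
L[13]='n': occ=3, LF[13]=C('n')+3=2+3=5
L[14]='r': occ=3, LF[14]=C('r')+3=8+3=11
L[15]='r': occ=4, LF[15]=C('r')+4=8+4=12
L[16]='t': occ=0, LF[16]=C('t')+0=14+0=14

Answer: 6 2 15 13 16 7 3 8 1 0 4 9 10 5 11 12 14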